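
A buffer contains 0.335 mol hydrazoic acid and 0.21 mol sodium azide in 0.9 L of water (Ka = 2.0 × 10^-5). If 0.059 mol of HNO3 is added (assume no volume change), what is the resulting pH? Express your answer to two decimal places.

After neutralization: n(HN3) = 0.394 mol, n(N3-) = 0.151 mol.
pKa = −log(2.0 × 10^-5) = 4.699
pH = pKa + log(n_N3-/n_HN3) = 4.699 + log(0.151/0.394) = 4.699 + (-0.417)

pH = 4.28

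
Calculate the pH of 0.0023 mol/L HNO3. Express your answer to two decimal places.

HNO3 is a strong acid and dissociates completely, so [H+] = 0.0023 M.
pH = -log(0.0023) = 2.64

pH = 2.64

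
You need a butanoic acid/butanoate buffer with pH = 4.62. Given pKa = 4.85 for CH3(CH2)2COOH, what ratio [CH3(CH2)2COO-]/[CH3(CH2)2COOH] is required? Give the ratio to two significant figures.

pH = pKa + log(r) ⇒ log(r) = 4.62 − 4.85 = -0.23
r = [CH3(CH2)2COO-]/[CH3(CH2)2COOH] = 10^(-0.23) = 0.589

ratio = 0.59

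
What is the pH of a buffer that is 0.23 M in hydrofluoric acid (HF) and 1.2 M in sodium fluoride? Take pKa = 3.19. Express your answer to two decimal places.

pH = 3.91

pH = pKa + log([A⁻]/[HA]) = 3.19 + log(1.2/0.23)
pH = 3.19 + (+0.717) = 3.91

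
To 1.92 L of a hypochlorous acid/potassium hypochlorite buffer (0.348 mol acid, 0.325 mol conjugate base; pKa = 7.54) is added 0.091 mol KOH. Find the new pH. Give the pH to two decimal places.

pH = 7.75

After neutralization: n(HOCl) = 0.257 mol, n(OCl-) = 0.416 mol.
pH = pKa + log(n_OCl-/n_HOCl) = 7.54 + log(0.416/0.257) = 7.54 + (+0.209)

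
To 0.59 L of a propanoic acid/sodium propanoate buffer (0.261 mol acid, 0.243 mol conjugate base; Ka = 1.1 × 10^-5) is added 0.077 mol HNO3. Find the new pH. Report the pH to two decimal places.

Added H+ converts CH3CH2COO- to CH3CH2COOH: CH3CH2COOH → 0.338 mol, CH3CH2COO- → 0.166 mol.
pKa = −log(1.1 × 10^-5) = 4.959
pH = pKa + log([A⁻]/[HA]) = 4.959 + log(0.166/0.338) = 4.959 -0.309

pH = 4.65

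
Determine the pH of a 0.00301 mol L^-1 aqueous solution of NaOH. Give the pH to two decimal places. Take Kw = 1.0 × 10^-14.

NaOH is a strong base; [OH-] = 0.00301 M.
pOH = -log(0.00301) = 2.52
pH = 14.00 - 2.52 = 11.48

pH = 11.48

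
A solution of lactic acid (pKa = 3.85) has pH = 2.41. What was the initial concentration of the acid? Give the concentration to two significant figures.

C₀ = 1.1 × 10^-1 M

[H+] = 10^(-2.41) = 3.89 × 10^-3 M = x
Ka = 10^(−3.85) = 1.41 × 10^-4
Ka = x²/(C₀ − x) ⇒ C₀ = x + x²/Ka
C₀ = 3.89 × 10^-3 + (3.89 × 10^-3)²/(1.41 × 10^-4) = 1.11 × 10^-1 M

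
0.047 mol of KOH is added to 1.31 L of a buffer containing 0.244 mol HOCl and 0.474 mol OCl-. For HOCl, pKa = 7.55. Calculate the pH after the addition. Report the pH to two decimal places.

pH = 7.97

After neutralization: n(HOCl) = 0.197 mol, n(OCl-) = 0.521 mol.
pH = pKa + log([A⁻]/[HA]) = 7.55 + log(0.521/0.197) = 7.55 +0.422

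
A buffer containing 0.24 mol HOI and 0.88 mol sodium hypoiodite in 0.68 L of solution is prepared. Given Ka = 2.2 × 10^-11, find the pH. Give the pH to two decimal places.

pH = 11.22

pKa = −log(2.2 × 10^-11) = 10.658
pH = pKa + log([A⁻]/[HA]) = 10.658 + log(0.88/0.24)
pH = 10.658 + (+0.564) = 11.22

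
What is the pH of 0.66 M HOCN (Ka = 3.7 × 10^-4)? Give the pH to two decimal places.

pH = 1.81

HOCN ⇌ OCN- + H+
Ka = x²/(0.66 − x) = 3.7 × 10^-4
Since Ka ≪ C₀, x ≈ √(Ka·C₀) = 1.56 × 10^-2 M.
pH = −log[H+] = −log(1.56 × 10^-2) = 1.81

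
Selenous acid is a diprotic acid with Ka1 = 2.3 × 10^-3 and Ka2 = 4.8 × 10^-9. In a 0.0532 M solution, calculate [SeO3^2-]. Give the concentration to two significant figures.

4.8 × 10^-9 M

First ionization gives [H+] ≈ [HSeO3-] = 9.97 × 10^-3 M.
Second step: Ka2 = [H+][SeO3^2-]/[HSeO3-] ≈ [SeO3^2-] (since [H+] ≈ [HSeO3-]).
So [SeO3^2-] ≈ Ka2.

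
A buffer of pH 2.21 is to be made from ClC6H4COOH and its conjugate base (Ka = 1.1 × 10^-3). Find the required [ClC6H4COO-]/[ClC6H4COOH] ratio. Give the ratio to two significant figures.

pKa = -log(1.1 × 10^-3) = 2.959
pH = pKa + log(r) ⇒ log(r) = 2.21 − 2.959 = -0.749
r = [ClC6H4COO-]/[ClC6H4COOH] = 10^(-0.749) = 0.178

ratio = 0.18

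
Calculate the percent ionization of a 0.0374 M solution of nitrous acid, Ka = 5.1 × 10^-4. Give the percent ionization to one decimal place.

HNO2 ⇌ NO2- + H+; let x = [H+] at equilibrium.
Ka = x²/(C₀ − x); solving the quadratic gives x = 4.12 × 10^-3 M.
Fraction ionized = 4.12 × 10^-3 / 0.0374 = 0.1102 → 11.0%

11.0%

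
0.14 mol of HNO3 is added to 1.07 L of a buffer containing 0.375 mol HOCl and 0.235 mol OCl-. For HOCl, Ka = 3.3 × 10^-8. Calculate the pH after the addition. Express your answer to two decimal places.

pH = 6.75

Added H+ converts OCl- to HOCl: HOCl → 0.515 mol, OCl- → 0.095 mol.
pKa = −log(3.3 × 10^-8) = 7.481
Henderson–Hasselbalch with mole ratio 0.095/0.515: pH = 7.481 + (-0.734)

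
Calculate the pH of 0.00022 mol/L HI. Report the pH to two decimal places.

pH = 3.66

HI is a strong acid and dissociates completely, so [H+] = 0.00022 M.
pH = -log(0.00022) = 3.66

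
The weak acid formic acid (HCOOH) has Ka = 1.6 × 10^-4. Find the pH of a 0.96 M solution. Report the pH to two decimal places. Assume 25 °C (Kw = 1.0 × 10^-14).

pH = 1.91

HCOOH ⇌ HCOO- + H+
Let x = [H+] at equilibrium. Ka = x²/(0.96 − x).
Assume x ≪ 0.96: x ≈ √(1.6 × 10^-4 × 0.96) = 1.24 × 10^-2 M
Check: 1.3% ionized — well under 5%, approximation valid.
pH = −log(1.24 × 10^-2) = 1.91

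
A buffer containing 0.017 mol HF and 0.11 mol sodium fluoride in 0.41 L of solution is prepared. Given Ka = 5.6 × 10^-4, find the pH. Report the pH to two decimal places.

pH = 4.06

pKa = −log(5.6 × 10^-4) = 3.252
pH = pKa + log([A⁻]/[HA]) = 3.252 + log(0.11/0.017)
pH = 3.252 + (+0.811) = 4.06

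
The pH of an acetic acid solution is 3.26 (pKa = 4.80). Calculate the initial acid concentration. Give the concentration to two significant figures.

C₀ = 2.0 × 10^-2 M

[H+] = 10^(-3.26) = 5.50 × 10^-4 M = x
Ka = 10^(−4.80) = 1.58 × 10^-5
Ka = x²/(C₀ − x) ⇒ C₀ = x + x²/Ka
C₀ = 5.50 × 10^-4 + (5.50 × 10^-4)²/(1.58 × 10^-5) = 1.97 × 10^-2 M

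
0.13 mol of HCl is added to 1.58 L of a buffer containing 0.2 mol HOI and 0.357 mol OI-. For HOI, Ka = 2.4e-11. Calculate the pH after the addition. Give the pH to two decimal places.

Added H+ converts OI- to HOI: HOI → 0.33 mol, OI- → 0.227 mol.
pKa = −log(2.4 × 10^-11) = 10.620
Henderson–Hasselbalch with mole ratio 0.227/0.33: pH = 10.620 + (-0.162)

pH = 10.46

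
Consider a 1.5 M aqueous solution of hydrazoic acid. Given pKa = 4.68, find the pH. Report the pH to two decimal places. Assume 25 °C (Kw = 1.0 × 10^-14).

pH = 2.25

HN3 ⇌ N3- + H+
Ka = 10^(−4.68) = 2.09 × 10^-5
Ka = x²/(1.5 − x) = 2.09 × 10^-5
Assume x ≪ 1.5: x ≈ √(2.09 × 10^-5 × 1.5) = 5.60 × 10^-3 M
pH = −log(5.60 × 10^-3) = 2.25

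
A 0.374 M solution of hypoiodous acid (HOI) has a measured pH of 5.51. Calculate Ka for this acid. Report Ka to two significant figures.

Ka = 2.6 × 10^-11

[H+] = 10^(-5.51) = 3.09 × 10^-6 M
At equilibrium [HA] = 0.374 − 3.09 × 10^-6 = 3.74 × 10^-1 M
Ka = [H+][A-]/[HA] = (3.09 × 10^-6)² / 3.74 × 10^-1 = 2.6 × 10^-11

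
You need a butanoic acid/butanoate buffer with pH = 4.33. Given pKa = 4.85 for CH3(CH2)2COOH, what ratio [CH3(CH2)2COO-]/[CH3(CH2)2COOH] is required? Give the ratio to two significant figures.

ratio = 0.30

pH = pKa + log(r) ⇒ log(r) = 4.33 − 4.85 = -0.52
r = [CH3(CH2)2COO-]/[CH3(CH2)2COOH] = 10^(-0.52) = 0.302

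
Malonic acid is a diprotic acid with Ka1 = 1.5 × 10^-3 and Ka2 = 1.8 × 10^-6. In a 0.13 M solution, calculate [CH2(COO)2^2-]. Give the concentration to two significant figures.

First ionization gives [H+] ≈ [CH2(COOH)COO-] = 1.32 × 10^-2 M.
Second step: Ka2 = [H+][CH2(COO)2^2-]/[CH2(COOH)COO-] ≈ [CH2(COO)2^2-] (since [H+] ≈ [CH2(COOH)COO-]).
So [CH2(COO)2^2-] ≈ Ka2.

1.8 × 10^-6 M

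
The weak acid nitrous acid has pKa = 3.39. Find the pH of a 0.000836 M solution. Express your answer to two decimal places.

HNO2 ⇌ NO2- + H+
Ka = 10^(−3.39) = 4.07 × 10^-4
Let x = [H+] at equilibrium. Ka = x²/(0.000836 − x).
x is not negligible relative to C₀; solve x² + 0.000407·x − 3.4e-07 = 0.
x = [−0.000407 + √(0.000407² + 1.36e-06)]/2 = 4.14 × 10^-4 M
pH = −log[H+] = −log(4.14 × 10^-4) = 3.38

pH = 3.38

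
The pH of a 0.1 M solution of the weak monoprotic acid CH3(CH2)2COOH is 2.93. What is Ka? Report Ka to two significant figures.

Ka = 1.4 × 10^-5

[H+] = 10^(-2.93) = 1.17 × 10^-3 M
At equilibrium [HA] = 0.1 − 1.17 × 10^-3 = 9.88 × 10^-2 M
Ka = [H+][A-]/[HA] = (1.17 × 10^-3)² / 9.88 × 10^-2 = 1.4 × 10^-5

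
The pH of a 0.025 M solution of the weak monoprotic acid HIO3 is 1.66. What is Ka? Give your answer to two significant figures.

Ka = 1.5 × 10^-1

[H+] = 10^(-1.66) = 2.19 × 10^-2 M
At equilibrium [HA] = 0.025 − 2.19 × 10^-2 = 3.10 × 10^-3 M
Ka = [H+][A-]/[HA] = (2.19 × 10^-2)² / 3.10 × 10^-3 = 1.5 × 10^-1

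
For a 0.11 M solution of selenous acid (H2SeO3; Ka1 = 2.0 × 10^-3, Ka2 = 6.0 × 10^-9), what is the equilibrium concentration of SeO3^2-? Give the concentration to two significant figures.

6.0 × 10^-9 M

First ionization gives [H+] ≈ [HSeO3-] = 1.39 × 10^-2 M.
Second step: Ka2 = [H+][SeO3^2-]/[HSeO3-] ≈ [SeO3^2-] (since [H+] ≈ [HSeO3-]).
So [SeO3^2-] ≈ Ka2.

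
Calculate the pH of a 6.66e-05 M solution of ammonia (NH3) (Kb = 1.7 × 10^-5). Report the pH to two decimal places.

NH3 + H2O ⇌ NH4+ + OH-
From the ICE table, Kb = x²/(6.66e-05 − x) = 1.7 × 10^-5.
x is not negligible relative to C₀; solve x² + 1.7e-05·x − 1.13e-09 = 0.
x = (−Kb + √(Kb² + 4·Kb·C₀))/2 = 2.62 × 10^-5 M
pOH = 4.58, so pH = 14.00 − pOH = 9.42

pH = 9.42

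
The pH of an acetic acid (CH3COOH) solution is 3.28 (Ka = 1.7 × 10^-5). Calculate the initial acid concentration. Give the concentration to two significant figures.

[H+] = 10^(-3.28) = 5.25 × 10^-4 M = x
Ka = x²/(C₀ − x) ⇒ C₀ = x + x²/Ka
C₀ = 5.25 × 10^-4 + (5.25 × 10^-4)²/(1.7 × 10^-5) = 1.67 × 10^-2 M

C₀ = 1.7 × 10^-2 M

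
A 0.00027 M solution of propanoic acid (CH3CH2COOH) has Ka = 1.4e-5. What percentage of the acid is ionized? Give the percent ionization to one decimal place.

CH3CH2COOH ⇌ CH3CH2COO- + H+; let x = [H+] at equilibrium.
Ka = x²/(C₀ − x); solving the quadratic gives x = 5.49 × 10^-5 M.
% ionization = x/C₀ × 100% = 5.49 × 10^-5/0.00027 × 100% = 20.3%

20.3%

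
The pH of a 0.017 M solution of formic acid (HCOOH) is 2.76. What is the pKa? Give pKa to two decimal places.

pKa = 3.70

[H+] = 10^(-2.76) = 1.74 × 10^-3 M
At equilibrium [HA] = 0.017 − 1.74 × 10^-3 = 1.53 × 10^-2 M
Ka = [H+][A-]/[HA] = (1.74 × 10^-3)² / 1.53 × 10^-2 = 1.98 × 10^-4
pKa = -log(1.98 × 10^-4) = 3.70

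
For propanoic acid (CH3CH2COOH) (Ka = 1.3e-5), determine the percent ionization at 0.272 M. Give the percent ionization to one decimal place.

0.7%

CH3CH2COOH ⇌ CH3CH2COO- + H+; let x = [H+] at equilibrium.
x ≈ √(Ka·C₀) = √(1.3 × 10^-5 × 0.272) = 1.88 × 10^-3 M
Fraction ionized = 1.88 × 10^-3 / 0.272 = 0.0069 → 0.7%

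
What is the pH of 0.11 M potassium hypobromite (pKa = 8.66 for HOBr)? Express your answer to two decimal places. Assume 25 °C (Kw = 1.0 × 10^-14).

OBr- is the conjugate base of the weak acid HOBr.
Ka = 10^(−8.66) = 2.19 × 10^-9
Kb = Kw/Ka = 1.0×10^-14 / 2.19 × 10^-9 = 4.57 × 10^-6
Kb = [OH-]²/(0.11 − [OH-]) = 4.57 × 10^-6
Assume [OH-] ≪ 0.11: [OH-] ≈ √(4.57 × 10^-6 × 0.11) = 7.09 × 10^-4 M
pOH = 3.15, so pH = 14.00 − pOH = 10.85

pH = 10.85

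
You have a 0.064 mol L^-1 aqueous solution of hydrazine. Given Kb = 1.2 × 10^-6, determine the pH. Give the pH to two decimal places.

pH = 10.44

N2H4 + H2O ⇌ N2H5+ + OH-
Let x = [OH-] at equilibrium. Kb = x²/(0.064 − x).
Assume x ≪ 0.064: x ≈ √(1.2 × 10^-6 × 0.064) = 2.77 × 10^-4 M
(x/C₀ = 0.43% < 5%, so the approximation holds.)
pOH = −log(2.77 × 10^-4) = 3.56; pH = 14.00 − 3.56 = 10.44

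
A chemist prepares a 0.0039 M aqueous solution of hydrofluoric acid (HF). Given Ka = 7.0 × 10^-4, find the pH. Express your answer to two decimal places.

pH = 2.87

HF ⇌ F- + H+
From the ICE table, Ka = [H+]²/(0.0039 − [H+]) = 7.0 × 10^-4.
[H+] is not negligible relative to C₀; solve [H+]² + 0.0007·[H+] − 2.73e-06 = 0.
[H+] = [−0.0007 + √(0.0007² + 1.09e-05)]/2 = 1.34 × 10^-3 M
pH = −log(1.34 × 10^-3) = 2.87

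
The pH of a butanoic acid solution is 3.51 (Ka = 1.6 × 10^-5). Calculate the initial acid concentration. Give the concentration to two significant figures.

C₀ = 6.3 × 10^-3 M

[H+] = 10^(-3.51) = 3.09 × 10^-4 M = x
Ka = x²/(C₀ − x) ⇒ C₀ = x + x²/Ka
C₀ = 3.09 × 10^-4 + (3.09 × 10^-4)²/(1.6 × 10^-5) = 6.28 × 10^-3 M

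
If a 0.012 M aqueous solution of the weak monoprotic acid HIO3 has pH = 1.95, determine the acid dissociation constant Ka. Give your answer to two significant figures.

Ka = 1.6 × 10^-1

[H+] = 10^(-1.95) = 1.12 × 10^-2 M
At equilibrium [HA] = 0.012 − 1.12 × 10^-2 = 8.00 × 10^-4 M
Ka = [H+][A-]/[HA] = (1.12 × 10^-2)² / 8.00 × 10^-4 = 1.6 × 10^-1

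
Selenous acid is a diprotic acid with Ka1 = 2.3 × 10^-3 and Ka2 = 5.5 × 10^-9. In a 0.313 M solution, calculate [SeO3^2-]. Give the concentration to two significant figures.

First ionization gives [H+] ≈ [HSeO3-] = 2.57 × 10^-2 M.
Second step: Ka2 = [H+][SeO3^2-]/[HSeO3-] ≈ [SeO3^2-] (since [H+] ≈ [HSeO3-]).
So [SeO3^2-] ≈ Ka2.

5.5 × 10^-9 M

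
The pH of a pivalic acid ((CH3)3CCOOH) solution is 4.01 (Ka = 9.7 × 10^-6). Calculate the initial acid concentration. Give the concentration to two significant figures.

[H+] = 10^(-4.01) = 9.77 × 10^-5 M = x
Ka = x²/(C₀ − x) ⇒ C₀ = x + x²/Ka
C₀ = 9.77 × 10^-5 + (9.77 × 10^-5)²/(9.7 × 10^-6) = 1.08 × 10^-3 M

C₀ = 1.1 × 10^-3 M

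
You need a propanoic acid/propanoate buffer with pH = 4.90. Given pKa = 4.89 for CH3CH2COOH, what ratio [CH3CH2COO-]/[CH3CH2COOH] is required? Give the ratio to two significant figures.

pH = pKa + log(r) ⇒ log(r) = 4.90 − 4.89 = +0.01
r = [CH3CH2COO-]/[CH3CH2COOH] = 10^(+0.01) = 1.02

ratio = 1.0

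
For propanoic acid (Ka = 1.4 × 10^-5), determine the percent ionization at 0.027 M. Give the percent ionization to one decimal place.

2.3%

CH3CH2COOH ⇌ CH3CH2COO- + H+; let x = [H+] at equilibrium.
x ≈ √(Ka·C₀) = √(1.4 × 10^-5 × 0.027) = 6.15 × 10^-4 M
Fraction ionized = 6.15 × 10^-4 / 0.027 = 0.0228 → 2.3%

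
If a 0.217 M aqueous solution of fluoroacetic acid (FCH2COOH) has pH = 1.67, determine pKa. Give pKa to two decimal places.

pKa = 2.63

[H+] = 10^(-1.67) = 2.14 × 10^-2 M
At equilibrium [HA] = 0.217 − 2.14 × 10^-2 = 1.96 × 10^-1 M
Ka = [H+][A-]/[HA] = (2.14 × 10^-2)² / 1.96 × 10^-1 = 2.34 × 10^-3
pKa = -log(2.34 × 10^-3) = 2.63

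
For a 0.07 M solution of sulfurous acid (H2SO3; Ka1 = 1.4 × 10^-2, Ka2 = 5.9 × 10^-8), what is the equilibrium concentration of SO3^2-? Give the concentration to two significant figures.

5.9 × 10^-8 M

First ionization gives [H+] ≈ [HSO3-] = 2.51 × 10^-2 M.
Second step: Ka2 = [H+][SO3^2-]/[HSO3-] ≈ [SO3^2-] (since [H+] ≈ [HSO3-]).
So [SO3^2-] ≈ Ka2.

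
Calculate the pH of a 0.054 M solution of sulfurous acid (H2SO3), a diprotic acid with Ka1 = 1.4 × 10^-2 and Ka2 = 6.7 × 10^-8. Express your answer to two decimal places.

Since Ka1 ≫ Ka2, the first ionization dominates [H+].
Ka1 = x²/(0.054 − x) = 1.4 × 10^-2
Solving the quadratic: x = (−Ka1 + √(Ka1² + 4·Ka1·C₀))/2 = 2.14 × 10^-2 M
pH = −log(2.14 × 10^-2) = 1.67

pH = 1.67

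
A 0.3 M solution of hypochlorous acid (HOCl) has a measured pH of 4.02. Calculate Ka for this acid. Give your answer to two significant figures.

[H+] = 10^(-4.02) = 9.55 × 10^-5 M
At equilibrium [HA] = 0.3 − 9.55 × 10^-5 = 3.00 × 10^-1 M
Ka = [H+][A-]/[HA] = (9.55 × 10^-5)² / 3.00 × 10^-1 = 3.0 × 10^-8

Ka = 3.0 × 10^-8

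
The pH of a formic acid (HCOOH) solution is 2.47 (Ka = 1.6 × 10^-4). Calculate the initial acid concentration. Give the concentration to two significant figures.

[H+] = 10^(-2.47) = 3.39 × 10^-3 M = x
Ka = x²/(C₀ − x) ⇒ C₀ = x + x²/Ka
C₀ = 3.39 × 10^-3 + (3.39 × 10^-3)²/(1.6 × 10^-4) = 7.52 × 10^-2 M

C₀ = 7.5 × 10^-2 M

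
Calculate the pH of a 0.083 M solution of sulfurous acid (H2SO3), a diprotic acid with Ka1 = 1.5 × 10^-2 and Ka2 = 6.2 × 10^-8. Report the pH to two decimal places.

pH = 1.54

Since Ka1 ≫ Ka2, the first ionization dominates [H+].
Ka1 = x²/(0.083 − x) = 1.5 × 10^-2
Solving the quadratic: x = (−Ka1 + √(Ka1² + 4·Ka1·C₀))/2 = 2.86 × 10^-2 M
pH = −log(2.86 × 10^-2) = 1.54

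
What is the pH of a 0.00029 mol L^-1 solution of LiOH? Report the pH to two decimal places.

LiOH is a strong base; [OH-] = 0.00029 M.
pOH = -log(0.00029) = 3.54
pH = 14.00 - 3.54 = 10.46

pH = 10.46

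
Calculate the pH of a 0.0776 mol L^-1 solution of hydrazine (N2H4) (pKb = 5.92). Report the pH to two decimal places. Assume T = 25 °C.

N2H4 + H2O ⇌ N2H5+ + OH-
Kb = 10^(−5.92) = 1.20 × 10^-6
Kb = x²/(0.0776 − x) = 1.20 × 10^-6
Neglecting x in the denominator: x = √(1.20 × 10^-6 × 0.0776) = 3.05 × 10^-4 M
Check: 0.39% ionized — well under 5%, approximation valid.
pOH = −log(3.05 × 10^-4) = 3.52; pH = 14.00 − 3.52 = 10.48

pH = 10.48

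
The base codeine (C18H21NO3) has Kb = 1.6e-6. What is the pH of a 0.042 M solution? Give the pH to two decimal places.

pH = 10.41

C18H21NO3 + H2O ⇌ C18H22NO3+ + OH-
Let x = [OH-] at equilibrium. Kb = x²/(0.042 − x).
Assume x ≪ 0.042: x ≈ √(1.6 × 10^-6 × 0.042) = 2.59 × 10^-4 M
Check: 0.62% ionized — well under 5%, approximation valid.
pOH = 3.59, so pH = 14.00 − pOH = 10.41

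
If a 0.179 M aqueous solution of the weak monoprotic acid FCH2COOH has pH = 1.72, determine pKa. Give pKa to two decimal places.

pKa = 2.64

[H+] = 10^(-1.72) = 1.91 × 10^-2 M
At equilibrium [HA] = 0.179 − 1.91 × 10^-2 = 1.60 × 10^-1 M
Ka = [H+][A-]/[HA] = (1.91 × 10^-2)² / 1.60 × 10^-1 = 2.28 × 10^-3
pKa = -log(2.28 × 10^-3) = 2.64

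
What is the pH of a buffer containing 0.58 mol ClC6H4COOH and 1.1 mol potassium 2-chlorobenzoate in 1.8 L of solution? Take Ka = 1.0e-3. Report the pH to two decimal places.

pH = 3.28

pKa = −log(1.0 × 10^-3) = 3.000
Henderson–Hasselbalch: pH = pKa + log([ClC6H4COO-]/[ClC6H4COOH]) = 3.000 + log(1.1/0.58)
pH = 3.000 + (+0.278) = 3.28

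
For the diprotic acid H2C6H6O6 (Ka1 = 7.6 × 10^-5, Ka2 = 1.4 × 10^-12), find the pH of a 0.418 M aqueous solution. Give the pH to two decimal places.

pH = 2.25

Ka1 ≫ Ka2, so treat the first dissociation as the only significant source of H+.
Ka1 = x²/(0.418 − x) = 7.6 × 10^-5
x ≈ √(7.6 × 10^-5 × 0.418) = 5.64 × 10^-3 M
pH = −log(5.64 × 10^-3) = 2.25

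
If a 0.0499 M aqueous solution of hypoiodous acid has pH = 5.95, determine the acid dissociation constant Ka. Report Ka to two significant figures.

[H+] = 10^(-5.95) = 1.12 × 10^-6 M
At equilibrium [HA] = 0.0499 − 1.12 × 10^-6 = 4.99 × 10^-2 M
Ka = [H+][A-]/[HA] = (1.12 × 10^-6)² / 4.99 × 10^-2 = 2.5 × 10^-11

Ka = 2.5 × 10^-11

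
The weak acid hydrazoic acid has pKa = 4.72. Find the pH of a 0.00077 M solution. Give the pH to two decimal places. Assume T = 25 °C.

pH = 3.95

HN3 ⇌ N3- + H+
Ka = 10^(−4.72) = 1.91 × 10^-5
Let x = [H+] at equilibrium. Ka = x²/(0.00077 − x).
x is not negligible relative to C₀; solve x² + 1.91e-05·x − 1.47e-08 = 0.
x = (−Ka + √(Ka² + 4·Ka·C₀))/2 = 1.12 × 10^-4 M
pH = −log(1.12 × 10^-4) = 3.95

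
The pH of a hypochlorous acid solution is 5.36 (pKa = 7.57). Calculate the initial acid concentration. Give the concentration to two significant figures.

C₀ = 7.1 × 10^-4 M

[H+] = 10^(-5.36) = 4.37 × 10^-6 M = x
Ka = 10^(−7.57) = 2.69 × 10^-8
Ka = x²/(C₀ − x) ⇒ C₀ = x + x²/Ka
C₀ = 4.37 × 10^-6 + (4.37 × 10^-6)²/(2.69 × 10^-8) = 7.14 × 10^-4 M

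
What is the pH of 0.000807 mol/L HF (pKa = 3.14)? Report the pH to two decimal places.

HF ⇌ F- + H+
Ka = 10^(−3.14) = 7.24 × 10^-4
Ka = [H+]²/(0.000807 − [H+]) = 7.24 × 10^-4
[H+] is not negligible relative to C₀; solve [H+]² + 0.000724·[H+] − 5.84e-07 = 0.
[H+] = [−0.000724 + √(0.000724² + 2.34e-06)]/2 = 4.84 × 10^-4 M
pH = −log(4.84 × 10^-4) = 3.32

pH = 3.32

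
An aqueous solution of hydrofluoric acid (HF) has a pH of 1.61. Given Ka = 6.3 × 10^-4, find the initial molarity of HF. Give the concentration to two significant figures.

C₀ = 9.8 × 10^-1 M

[H+] = 10^(-1.61) = 2.45 × 10^-2 M = x
Ka = x²/(C₀ − x) ⇒ C₀ = x + x²/Ka
C₀ = 2.45 × 10^-2 + (2.45 × 10^-2)²/(6.3 × 10^-4) = 9.77 × 10^-1 M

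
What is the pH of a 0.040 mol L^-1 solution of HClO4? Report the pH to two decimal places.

pH = 1.40

HClO4 is a strong acid and dissociates completely, so [H+] = 0.040 M.
pH = -log(0.04) = 1.40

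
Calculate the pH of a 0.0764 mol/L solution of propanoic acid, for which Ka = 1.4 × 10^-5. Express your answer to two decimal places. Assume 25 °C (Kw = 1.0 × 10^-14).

pH = 2.99

CH3CH2COOH ⇌ CH3CH2COO- + H+
Let x = [H+] at equilibrium. Ka = x²/(0.0764 − x).
Assume x ≪ 0.0764: x ≈ √(1.4 × 10^-5 × 0.0764) = 1.03 × 10^-3 M
(x/C₀ = 1.4% < 5%, so the approximation holds.)
pH = −log[H+] = −log(1.03 × 10^-3) = 2.99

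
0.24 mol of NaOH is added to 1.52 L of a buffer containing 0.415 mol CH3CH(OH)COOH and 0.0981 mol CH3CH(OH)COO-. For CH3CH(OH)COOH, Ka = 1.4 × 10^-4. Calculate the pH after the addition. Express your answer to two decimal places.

pH = 4.14

OH- converts CH3CH(OH)COOH to CH3CH(OH)COO-: CH3CH(OH)COOH → 0.175 mol, CH3CH(OH)COO- → 0.338 mol.
pKa = −log(1.4 × 10^-4) = 3.854
Henderson–Hasselbalch with mole ratio 0.338/0.175: pH = 3.854 + (+0.286)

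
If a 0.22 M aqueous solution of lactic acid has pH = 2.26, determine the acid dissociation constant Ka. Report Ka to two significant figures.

Ka = 1.4 × 10^-4

[H+] = 10^(-2.26) = 5.50 × 10^-3 M
At equilibrium [HA] = 0.22 − 5.50 × 10^-3 = 2.14 × 10^-1 M
Ka = [H+][A-]/[HA] = (5.50 × 10^-3)² / 2.14 × 10^-1 = 1.4 × 10^-4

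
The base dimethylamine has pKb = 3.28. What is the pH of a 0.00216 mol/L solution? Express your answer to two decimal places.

(CH3)2NH + H2O ⇌ (CH3)2NH2+ + OH-
Kb = 10^(−3.28) = 5.25 × 10^-4
Kb = [OH-]²/(0.00216 − [OH-]) = 5.25 × 10^-4
Here C₀/Kb ≈ 4.11, so the small-[OH-] approximation fails. Use the quadratic:
[OH-] = [−0.000525 + √(0.000525² + 4.54e-06)]/2 = 8.34 × 10^-4 M
pOH = 3.08, so pH = 14.00 − pOH = 10.92

pH = 10.92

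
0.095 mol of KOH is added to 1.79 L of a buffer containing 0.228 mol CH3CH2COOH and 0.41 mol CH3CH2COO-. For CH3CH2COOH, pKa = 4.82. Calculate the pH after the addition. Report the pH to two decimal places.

pH = 5.40

OH- converts CH3CH2COOH to CH3CH2COO-: CH3CH2COOH → 0.133 mol, CH3CH2COO- → 0.505 mol.
pH = pKa + log([A⁻]/[HA]) = 4.82 + log(0.505/0.133) = 4.82 +0.579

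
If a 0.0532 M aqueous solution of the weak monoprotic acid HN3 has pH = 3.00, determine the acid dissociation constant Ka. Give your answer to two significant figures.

[H+] = 10^(-3.00) = 1.00 × 10^-3 M
At equilibrium [HA] = 0.0532 − 1.00 × 10^-3 = 5.22 × 10^-2 M
Ka = [H+][A-]/[HA] = (1.00 × 10^-3)² / 5.22 × 10^-2 = 1.9 × 10^-5

Ka = 1.9 × 10^-5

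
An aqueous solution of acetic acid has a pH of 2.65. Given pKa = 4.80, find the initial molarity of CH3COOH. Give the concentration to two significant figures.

C₀ = 3.2 × 10^-1 M

[H+] = 10^(-2.65) = 2.24 × 10^-3 M = x
Ka = 10^(−4.80) = 1.58 × 10^-5
Ka = x²/(C₀ − x) ⇒ C₀ = x + x²/Ka
C₀ = 2.24 × 10^-3 + (2.24 × 10^-3)²/(1.58 × 10^-5) = 3.20 × 10^-1 M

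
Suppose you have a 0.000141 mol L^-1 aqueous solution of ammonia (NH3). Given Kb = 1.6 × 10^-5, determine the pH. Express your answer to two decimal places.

NH3 + H2O ⇌ NH4+ + OH-
From the ICE table, Kb = [OH-]²/(0.000141 − [OH-]) = 1.6 × 10^-5.
[OH-] is not negligible relative to C₀; solve [OH-]² + 1.6e-05·[OH-] − 2.26e-09 = 0.
[OH-] = (−Kb + √(Kb² + 4·Kb·C₀))/2 = 4.02 × 10^-5 M
pOH = −log(4.02 × 10^-5) = 4.40; pH = 14.00 − 4.40 = 9.60

pH = 9.60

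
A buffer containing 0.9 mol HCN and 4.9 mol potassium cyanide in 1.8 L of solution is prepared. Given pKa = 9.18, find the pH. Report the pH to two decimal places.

pH = 9.92

Using pH = pKa + log([base]/[acid]) with [base]/[acid] = 4.9/0.9:
pH = 9.18 + (+0.736) = 9.92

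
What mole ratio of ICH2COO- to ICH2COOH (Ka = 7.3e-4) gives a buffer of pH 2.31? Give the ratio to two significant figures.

pKa = -log(7.3 × 10^-4) = 3.137
pH = pKa + log(r) ⇒ log(r) = 2.31 − 3.137 = -0.827
r = [ICH2COO-]/[ICH2COOH] = 10^(-0.827) = 0.149

ratio = 0.15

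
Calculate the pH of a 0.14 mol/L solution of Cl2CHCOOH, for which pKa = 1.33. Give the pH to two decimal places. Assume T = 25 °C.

pH = 1.22

Cl2CHCOOH ⇌ Cl2CHCOO- + H+
Ka = 10^(−1.33) = 4.68 × 10^-2
From the ICE table, Ka = x²/(0.14 − x) = 4.68 × 10^-2.
x is not negligible relative to C₀; solve x² + 0.0468·x − 0.00655 = 0.
x = [−0.0468 + √(0.0468² + 0.0262)]/2 = 6.09 × 10^-2 M
pH = −log(6.09 × 10^-2) = 1.22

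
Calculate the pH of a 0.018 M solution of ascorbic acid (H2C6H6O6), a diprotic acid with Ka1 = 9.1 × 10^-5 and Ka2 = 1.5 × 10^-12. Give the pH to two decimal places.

Ka1 ≫ Ka2, so treat the first dissociation as the only significant source of H+.
Ka1 = x²/(0.018 − x) = 9.1 × 10^-5
Solving the quadratic: x = (−Ka1 + √(Ka1² + 4·Ka1·C₀))/2 = 1.24 × 10^-3 M
pH = −log(1.24 × 10^-3) = 2.91

pH = 2.91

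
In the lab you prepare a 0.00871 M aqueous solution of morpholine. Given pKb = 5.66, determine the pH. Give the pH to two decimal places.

pH = 10.14

C4H8ONH + H2O ⇌ C4H8ONH2+ + OH-
Kb = 10^(−5.66) = 2.19 × 10^-6
From the ICE table, Kb = x²/(0.00871 − x) = 2.19 × 10^-6.
Since Kb ≪ C₀, x ≈ √(Kb·C₀) = 1.38 × 10^-4 M.
(x/C₀ = 1.6% < 5%, so the approximation holds.)
pOH = 3.86, so pH = 14.00 − pOH = 10.14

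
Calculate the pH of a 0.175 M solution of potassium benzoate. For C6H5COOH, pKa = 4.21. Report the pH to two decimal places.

pH = 8.73

C6H5COO- is the conjugate base of the weak acid C6H5COOH.
Ka = 10^(−4.21) = 6.17 × 10^-5
Kb = Kw/Ka = 1.0×10^-14 / 6.17 × 10^-5 = 1.62 × 10^-10
From the ICE table, Kb = [OH-]²/(0.175 − [OH-]) = 1.62 × 10^-10.
Assume [OH-] ≪ 0.175: [OH-] ≈ √(1.62 × 10^-10 × 0.175) = 5.32 × 10^-6 M
pOH = 5.27, so pH = 14.00 − pOH = 8.73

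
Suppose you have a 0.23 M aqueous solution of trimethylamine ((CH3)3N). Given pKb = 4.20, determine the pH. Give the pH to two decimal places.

(CH3)3N + H2O ⇌ (CH3)3NH+ + OH-
Kb = 10^(−4.20) = 6.31 × 10^-5
Kb = x²/(0.23 − x) = 6.31 × 10^-5
Assume x ≪ 0.23: x ≈ √(6.31 × 10^-5 × 0.23) = 3.81 × 10^-3 M
(x/C₀ = 1.7% < 5%, so the approximation holds.)
pOH = 2.42, so pH = 14.00 − pOH = 11.58

pH = 11.58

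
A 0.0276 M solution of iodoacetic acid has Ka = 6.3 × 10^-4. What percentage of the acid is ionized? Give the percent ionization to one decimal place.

ICH2COOH ⇌ ICH2COO- + H+; let x = [H+] at equilibrium.
Ka = x²/(C₀ − x); solving the quadratic gives x = 3.87 × 10^-3 M.
% ionization = x/C₀ × 100% = 3.87 × 10^-3/0.0276 × 100% = 14.0%

14.0%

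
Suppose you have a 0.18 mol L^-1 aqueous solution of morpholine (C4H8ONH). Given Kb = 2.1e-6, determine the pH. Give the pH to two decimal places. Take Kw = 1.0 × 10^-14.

C4H8ONH + H2O ⇌ C4H8ONH2+ + OH-
Kb = [OH-]²/(0.18 − [OH-]) = 2.1 × 10^-6
Assume [OH-] ≪ 0.18: [OH-] ≈ √(2.1 × 10^-6 × 0.18) = 6.15 × 10^-4 M
Check: 0.34% ionized — well under 5%, approximation valid.
pOH = 3.21, so pH = 14.00 − pOH = 10.79

pH = 10.79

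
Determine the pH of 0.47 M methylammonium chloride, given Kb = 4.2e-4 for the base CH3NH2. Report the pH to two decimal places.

CH3NH3+ is the conjugate acid of the weak base CH3NH2.
Ka = Kw/Kb = 1.0×10^-14 / 4.2 × 10^-4 = 2.38 × 10^-11
Ka = [H+]²/(0.47 − [H+]) = 2.38 × 10^-11
Neglecting [H+] in the denominator: [H+] = √(2.38 × 10^-11 × 0.47) = 3.34 × 10^-6 M
pH = −log[H+] = −log(3.34 × 10^-6) = 5.48

pH = 5.48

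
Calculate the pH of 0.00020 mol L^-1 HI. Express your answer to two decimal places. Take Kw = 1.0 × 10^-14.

pH = 3.70

HI is a strong acid and dissociates completely, so [H+] = 0.00020 M.
pH = -log(0.0002) = 3.70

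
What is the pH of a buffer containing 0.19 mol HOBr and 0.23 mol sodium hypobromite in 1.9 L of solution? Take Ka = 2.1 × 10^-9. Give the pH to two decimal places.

pH = 8.76

pKa = −log(2.1 × 10^-9) = 8.678
pH = pKa + log([A⁻]/[HA]) = 8.678 + log(0.23/0.19)
pH = 8.678 + (+0.083) = 8.76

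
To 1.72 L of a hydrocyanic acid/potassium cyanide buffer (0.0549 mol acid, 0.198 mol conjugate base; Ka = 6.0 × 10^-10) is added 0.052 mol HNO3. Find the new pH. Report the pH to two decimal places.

After neutralization: n(HCN) = 0.107 mol, n(CN-) = 0.146 mol.
pKa = −log(6.0 × 10^-10) = 9.222
pH = pKa + log([A⁻]/[HA]) = 9.222 + log(0.146/0.107) = 9.222 +0.135

pH = 9.36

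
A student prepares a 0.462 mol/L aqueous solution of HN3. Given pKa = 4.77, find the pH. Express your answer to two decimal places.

HN3 ⇌ N3- + H+
Ka = 10^(−4.77) = 1.70 × 10^-5
Ka = [H+]²/(0.462 − [H+]) = 1.70 × 10^-5
Assume [H+] ≪ 0.462: [H+] ≈ √(1.70 × 10^-5 × 0.462) = 2.80 × 10^-3 M
Check: 0.61% ionized — well under 5%, approximation valid.
pH = −log[H+] = −log(2.80 × 10^-3) = 2.55

pH = 2.55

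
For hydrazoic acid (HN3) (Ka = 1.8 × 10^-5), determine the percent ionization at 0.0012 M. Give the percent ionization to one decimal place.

HN3 ⇌ N3- + H+; let x = [H+] at equilibrium.
Ka = x²/(C₀ − x); solving the quadratic gives x = 1.38 × 10^-4 M.
% ionization = x/C₀ × 100% = 1.38 × 10^-4/0.0012 × 100% = 11.5%

11.5%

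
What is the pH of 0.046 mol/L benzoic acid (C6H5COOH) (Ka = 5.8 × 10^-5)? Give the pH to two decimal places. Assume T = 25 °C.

pH = 2.79

C6H5COOH ⇌ C6H5COO- + H+
Ka = x²/(0.046 − x) = 5.8 × 10^-5
Assume x ≪ 0.046: x ≈ √(5.8 × 10^-5 × 0.046) = 1.63 × 10^-3 M
pH = −log(1.63 × 10^-3) = 2.79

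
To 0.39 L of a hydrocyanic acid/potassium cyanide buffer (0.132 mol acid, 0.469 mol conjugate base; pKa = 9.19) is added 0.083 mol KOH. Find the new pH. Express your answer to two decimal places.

pH = 10.24

OH- converts HCN to CN-: HCN → 0.049 mol, CN- → 0.552 mol.
pH = pKa + log(n_CN-/n_HCN) = 9.19 + log(0.552/0.049) = 9.19 + (+1.052)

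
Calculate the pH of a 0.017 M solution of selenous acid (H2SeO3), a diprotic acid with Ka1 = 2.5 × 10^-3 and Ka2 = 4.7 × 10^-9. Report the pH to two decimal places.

Since Ka1 ≫ Ka2, the first ionization dominates [H+].
Ka1 = x²/(0.017 − x) = 2.5 × 10^-3
Solving the quadratic: x = (−Ka1 + √(Ka1² + 4·Ka1·C₀))/2 = 5.39 × 10^-3 M
pH = −log(5.39 × 10^-3) = 2.27

pH = 2.27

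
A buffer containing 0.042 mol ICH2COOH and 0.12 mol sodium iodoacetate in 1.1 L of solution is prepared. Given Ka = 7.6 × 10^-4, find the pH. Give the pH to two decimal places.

pKa = −log(7.6 × 10^-4) = 3.119
pH = pKa + log([A⁻]/[HA]) = 3.119 + log(0.12/0.042)
pH = 3.119 + (+0.456) = 3.58

pH = 3.58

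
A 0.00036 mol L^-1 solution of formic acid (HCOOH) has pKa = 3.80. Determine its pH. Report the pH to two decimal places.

pH = 3.76

HCOOH ⇌ HCOO- + H+
Ka = 10^(−3.80) = 1.58 × 10^-4
Let x = [H+] at equilibrium. Ka = x²/(0.00036 − x).
x is not negligible relative to C₀; solve x² + 0.000158·x − 5.69e-08 = 0.
x = [−0.000158 + √(0.000158² + 2.28e-07)]/2 = 1.72 × 10^-4 M
pH = −log[H+] = −log(1.72 × 10^-4) = 3.76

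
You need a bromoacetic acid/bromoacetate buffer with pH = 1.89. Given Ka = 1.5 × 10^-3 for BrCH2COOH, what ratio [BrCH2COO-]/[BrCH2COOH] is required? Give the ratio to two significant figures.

ratio = 0.12

pKa = -log(1.5 × 10^-3) = 2.824
pH = pKa + log(r) ⇒ log(r) = 1.89 − 2.824 = -0.934
r = [BrCH2COO-]/[BrCH2COOH] = 10^(-0.934) = 0.116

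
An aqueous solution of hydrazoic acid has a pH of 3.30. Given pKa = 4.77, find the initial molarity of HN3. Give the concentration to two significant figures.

[H+] = 10^(-3.30) = 5.01 × 10^-4 M = x
Ka = 10^(−4.77) = 1.70 × 10^-5
Ka = x²/(C₀ − x) ⇒ C₀ = x + x²/Ka
C₀ = 5.01 × 10^-4 + (5.01 × 10^-4)²/(1.70 × 10^-5) = 1.53 × 10^-2 M

C₀ = 1.5 × 10^-2 M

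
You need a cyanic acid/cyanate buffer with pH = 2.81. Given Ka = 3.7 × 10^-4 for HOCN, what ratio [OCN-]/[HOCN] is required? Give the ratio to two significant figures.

ratio = 0.24

pKa = -log(3.7 × 10^-4) = 3.432
pH = pKa + log(r) ⇒ log(r) = 2.81 − 3.432 = -0.622
r = [OCN-]/[HOCN] = 10^(-0.622) = 0.239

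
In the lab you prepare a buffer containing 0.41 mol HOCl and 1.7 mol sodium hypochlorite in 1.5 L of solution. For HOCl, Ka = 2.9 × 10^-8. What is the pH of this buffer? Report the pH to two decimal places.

pH = 8.16

pKa = −log(2.9 × 10^-8) = 7.538
Using pH = pKa + log([base]/[acid]) with [base]/[acid] = 1.7/0.41:
pH = 7.538 + (+0.618) = 8.16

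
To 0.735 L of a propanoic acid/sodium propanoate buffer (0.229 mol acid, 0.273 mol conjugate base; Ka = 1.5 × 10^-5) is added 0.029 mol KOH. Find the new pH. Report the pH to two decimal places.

pH = 5.00

After neutralization: n(CH3CH2COOH) = 0.2 mol, n(CH3CH2COO-) = 0.302 mol.
pKa = −log(1.5 × 10^-5) = 4.824
pH = pKa + log([A⁻]/[HA]) = 4.824 + log(0.302/0.2) = 4.824 +0.179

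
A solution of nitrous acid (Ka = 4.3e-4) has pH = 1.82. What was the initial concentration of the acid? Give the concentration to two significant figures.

[H+] = 10^(-1.82) = 1.51 × 10^-2 M = x
Ka = x²/(C₀ − x) ⇒ C₀ = x + x²/Ka
C₀ = 1.51 × 10^-2 + (1.51 × 10^-2)²/(4.3 × 10^-4) = 5.45 × 10^-1 M

C₀ = 5.5 × 10^-1 M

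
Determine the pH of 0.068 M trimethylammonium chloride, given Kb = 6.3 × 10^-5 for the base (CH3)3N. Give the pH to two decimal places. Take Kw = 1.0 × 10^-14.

pH = 5.48

(CH3)3NH+ is the conjugate acid of the weak base (CH3)3N.
Ka = Kw/Kb = 1.0×10^-14 / 6.3 × 10^-5 = 1.59 × 10^-10
Ka = x²/(0.068 − x) = 1.59 × 10^-10
Since Ka ≪ C₀, x ≈ √(Ka·C₀) = 3.29 × 10^-6 M.
(x/C₀ = 0.0048% < 5%, so the approximation holds.)
pH = −log(3.29 × 10^-6) = 5.48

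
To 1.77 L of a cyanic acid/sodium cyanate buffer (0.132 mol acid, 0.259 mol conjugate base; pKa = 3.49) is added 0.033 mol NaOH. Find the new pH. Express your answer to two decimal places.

pH = 3.96

After neutralization: n(HOCN) = 0.099 mol, n(OCN-) = 0.292 mol.
pH = pKa + log(n_OCN-/n_HOCN) = 3.49 + log(0.292/0.099) = 3.49 + (+0.470)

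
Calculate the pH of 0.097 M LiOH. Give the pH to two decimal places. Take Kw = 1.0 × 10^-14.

pH = 12.99

LiOH is a strong base; [OH-] = 0.097 M.
pOH = -log(0.097) = 1.01
pH = 14.00 - 1.01 = 12.99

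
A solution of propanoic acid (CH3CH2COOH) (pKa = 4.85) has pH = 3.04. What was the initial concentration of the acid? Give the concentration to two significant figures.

[H+] = 10^(-3.04) = 9.12 × 10^-4 M = x
Ka = 10^(−4.85) = 1.41 × 10^-5
Ka = x²/(C₀ − x) ⇒ C₀ = x + x²/Ka
C₀ = 9.12 × 10^-4 + (9.12 × 10^-4)²/(1.41 × 10^-5) = 5.99 × 10^-2 M

C₀ = 6.0 × 10^-2 M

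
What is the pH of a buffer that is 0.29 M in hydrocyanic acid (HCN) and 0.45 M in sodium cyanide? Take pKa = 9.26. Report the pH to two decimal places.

pH = 9.45

Using pH = pKa + log([base]/[acid]) with [base]/[acid] = 0.45/0.29:
pH = 9.26 + (+0.191) = 9.45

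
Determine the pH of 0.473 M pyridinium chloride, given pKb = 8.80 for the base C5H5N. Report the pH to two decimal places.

pH = 2.76

C5H5NH+ is the conjugate acid of the weak base C5H5N.
Kb = 10^(−8.80) = 1.58 × 10^-9
Ka = Kw/Kb = 1.0×10^-14 / 1.58 × 10^-9 = 6.33 × 10^-6
Ka = [H+]²/(0.473 − [H+]) = 6.33 × 10^-6
Since Ka ≪ C₀, [H+] ≈ √(Ka·C₀) = 1.73 × 10^-3 M.
Check: 0.37% ionized — well under 5%, approximation valid.
pH = −log[H+] = −log(1.73 × 10^-3) = 2.76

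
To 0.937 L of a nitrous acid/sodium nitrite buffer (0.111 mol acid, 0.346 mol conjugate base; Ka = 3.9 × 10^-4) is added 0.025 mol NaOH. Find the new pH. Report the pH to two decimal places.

pH = 4.04

OH- converts HNO2 to NO2-: HNO2 → 0.086 mol, NO2- → 0.371 mol.
pKa = −log(3.9 × 10^-4) = 3.409
pH = pKa + log(n_NO2-/n_HNO2) = 3.409 + log(0.371/0.086) = 3.409 + (+0.635)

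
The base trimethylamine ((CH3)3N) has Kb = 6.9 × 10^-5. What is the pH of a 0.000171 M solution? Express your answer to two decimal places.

pH = 9.90

(CH3)3N + H2O ⇌ (CH3)3NH+ + OH-
Kb = [OH-]²/(0.000171 − [OH-]) = 6.9 × 10^-5
[OH-] is not negligible relative to C₀; solve [OH-]² + 6.9e-05·[OH-] − 1.18e-08 = 0.
[OH-] = (−Kb + √(Kb² + 4·Kb·C₀))/2 = 7.95 × 10^-5 M
pOH = 4.10, so pH = 14.00 − pOH = 9.90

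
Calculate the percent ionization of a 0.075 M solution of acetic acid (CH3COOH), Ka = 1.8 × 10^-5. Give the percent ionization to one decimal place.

1.5%

CH3COOH ⇌ CH3COO- + H+; let x = [H+] at equilibrium.
x ≈ √(Ka·C₀) = √(1.8 × 10^-5 × 0.075) = 1.16 × 10^-3 M
% ionization = x/C₀ × 100% = 1.16 × 10^-3/0.075 × 100% = 1.5%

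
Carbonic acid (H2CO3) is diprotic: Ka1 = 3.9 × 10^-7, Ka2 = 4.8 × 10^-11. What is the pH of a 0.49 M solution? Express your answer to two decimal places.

Ka1 ≫ Ka2, so treat the first dissociation as the only significant source of H+.
Ka1 = x²/(0.49 − x) = 3.9 × 10^-7
x ≈ √(3.9 × 10^-7 × 0.49) = 4.37 × 10^-4 M
pH = −log(4.37 × 10^-4) = 3.36

pH = 3.36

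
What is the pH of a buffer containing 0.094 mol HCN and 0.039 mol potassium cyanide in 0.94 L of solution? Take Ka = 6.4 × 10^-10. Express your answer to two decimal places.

pH = 8.81

pKa = −log(6.4 × 10^-10) = 9.194
Using pH = pKa + log([base]/[acid]) with [base]/[acid] = 0.039/0.094:
pH = 9.194 + (-0.382) = 8.81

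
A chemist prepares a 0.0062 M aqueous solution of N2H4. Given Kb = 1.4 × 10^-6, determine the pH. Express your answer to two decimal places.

N2H4 + H2O ⇌ N2H5+ + OH-
From the ICE table, Kb = [OH-]²/(0.0062 − [OH-]) = 1.4 × 10^-6.
Assume [OH-] ≪ 0.0062: [OH-] ≈ √(1.4 × 10^-6 × 0.0062) = 9.32 × 10^-5 M
Check: 1.5% ionized — well under 5%, approximation valid.
pOH = −log(9.32 × 10^-5) = 4.03; pH = 14.00 − 4.03 = 9.97

pH = 9.97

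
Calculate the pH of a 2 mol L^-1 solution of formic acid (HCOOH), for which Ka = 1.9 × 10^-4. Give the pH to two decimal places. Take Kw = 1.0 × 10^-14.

pH = 1.71

HCOOH ⇌ HCOO- + H+
From the ICE table, Ka = x²/(2 − x) = 1.9 × 10^-4.
Assume x ≪ 2: x ≈ √(1.9 × 10^-4 × 2) = 1.95 × 10^-2 M
(x/C₀ = 0.97% < 5%, so the approximation holds.)
pH = −log[H+] = −log(1.95 × 10^-2) = 1.71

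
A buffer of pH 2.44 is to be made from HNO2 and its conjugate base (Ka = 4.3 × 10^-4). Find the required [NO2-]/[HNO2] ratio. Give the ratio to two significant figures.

ratio = 0.12

pKa = -log(4.3 × 10^-4) = 3.367
pH = pKa + log(r) ⇒ log(r) = 2.44 − 3.367 = -0.927
r = [NO2-]/[HNO2] = 10^(-0.927) = 0.118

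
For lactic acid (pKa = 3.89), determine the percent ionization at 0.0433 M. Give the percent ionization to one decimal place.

5.3%

CH3CH(OH)COOH ⇌ CH3CH(OH)COO- + H+; let x = [H+] at equilibrium.
Ka = 10^(−3.89) = 1.29 × 10^-4
Solve x² + 0.000129x − 5.59e-06 = 0 → x = 2.30 × 10^-3 M
% ionization = x/C₀ × 100% = 2.30 × 10^-3/0.0433 × 100% = 5.3%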